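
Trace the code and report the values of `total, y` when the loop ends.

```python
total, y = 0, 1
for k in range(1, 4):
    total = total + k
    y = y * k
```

Let's trace through this code step by step.

Initialize: total = 0
Initialize: y = 1
Entering loop: for k in range(1, 4):
After iteration 1: k = 1, total = 1, y = 1
After iteration 2: k = 2, total = 3, y = 2
After iteration 3: k = 3, total = 6, y = 6
Loop ends.

Final answer: 6, 6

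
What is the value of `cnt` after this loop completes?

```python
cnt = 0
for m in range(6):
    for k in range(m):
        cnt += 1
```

Let's trace through this code step by step.

Initialize: cnt = 0
Entering loop: for m in range(6):
After iteration 1: m = 0, cnt = 0
After iteration 2: m = 1, cnt = 1, k = 0
After iteration 3: m = 2, cnt = 3, k = 1
After iteration 4: m = 3, cnt = 6, k = 2
After iteration 5: m = 4, cnt = 10, k = 3
After iteration 6: m = 5, cnt = 15, k = 4
Loop ends.

Final answer: 15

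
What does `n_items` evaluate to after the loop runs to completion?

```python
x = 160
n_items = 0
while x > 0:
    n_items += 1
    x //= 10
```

Let's trace through this code step by step.

Initialize: x = 160
Initialize: n_items = 0
Entering loop: while x > 0:
After iteration 1: x = 16, n_items = 1
After iteration 2: x = 1, n_items = 2
After iteration 3: x = 0, n_items = 3
Loop ends.

Final answer: 3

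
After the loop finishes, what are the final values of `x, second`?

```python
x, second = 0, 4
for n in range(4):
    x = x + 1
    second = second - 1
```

Let's trace through this code step by step.

Initialize: x = 0
Initialize: second = 4
Entering loop: for n in range(4):
After iteration 1: n = 0, x = 1, second = 3
After iteration 2: n = 1, x = 2, second = 2
After iteration 3: n = 2, x = 3, second = 1
After iteration 4: n = 3, x = 4, second = 0
Loop ends.

Final answer: 4, 0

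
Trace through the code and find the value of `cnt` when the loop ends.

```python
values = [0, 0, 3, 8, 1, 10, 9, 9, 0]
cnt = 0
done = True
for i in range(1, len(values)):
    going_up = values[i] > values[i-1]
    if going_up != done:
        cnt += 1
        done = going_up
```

Let's trace through this code step by step.

Initialize: values = [0, 0, 3, 8, 1, 10, 9, 9, 0]
Initialize: cnt = 0
Initialize: done = True
Entering loop: for i in range(1, len(values)):
After iteration 1: i = 1, cnt = 1, done = False, going_up = False
After iteration 2: i = 2, cnt = 2, done = True, going_up = True
After iteration 3: i = 3, cnt = 2, done = True, going_up = True
After iteration 4: i = 4, cnt = 3, done = False, going_up = False
After iteration 5: i = 5, cnt = 4, done = True, going_up = True
After iteration 6: i = 6, cnt = 5, done = False, going_up = False
After iteration 7: i = 7, cnt = 5, done = False, going_up = False
After iteration 8: i = 8, cnt = 5, done = False, going_up = False
Loop ends.

Final answer: 5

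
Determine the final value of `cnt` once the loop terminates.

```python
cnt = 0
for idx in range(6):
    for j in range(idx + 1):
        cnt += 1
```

Let's trace through this code step by step.

Initialize: cnt = 0
Entering loop: for idx in range(6):
After iteration 1: idx = 0, cnt = 1, j = 0
After iteration 2: idx = 1, cnt = 3, j = 1
After iteration 3: idx = 2, cnt = 6, j = 2
After iteration 4: idx = 3, cnt = 10, j = 3
After iteration 5: idx = 4, cnt = 15, j = 4
After iteration 6: idx = 5, cnt = 21, j = 5
Loop ends.

Final answer: 21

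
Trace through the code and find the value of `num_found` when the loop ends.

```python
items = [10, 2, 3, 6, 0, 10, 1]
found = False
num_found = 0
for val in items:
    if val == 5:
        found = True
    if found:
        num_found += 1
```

Let's trace through this code step by step.

Initialize: items = [10, 2, 3, 6, 0, 10, 1]
Initialize: found = False
Initialize: num_found = 0
Entering loop: for val in items:
After iteration 1: val = 10, num_found = 0
After iteration 2: val = 2, num_found = 0
After iteration 3: val = 3, num_found = 0
After iteration 4: val = 6, num_found = 0
After iteration 5: val = 0, num_found = 0
After iteration 6: val = 10, num_found = 0
After iteration 7: val = 1, num_found = 0
Loop ends.

Final answer: 0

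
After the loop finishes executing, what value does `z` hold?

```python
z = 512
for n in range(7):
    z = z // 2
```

Let's trace through this code step by step.

Initialize: z = 512
Entering loop: for n in range(7):
After iteration 1: n = 0, z = 256
After iteration 2: n = 1, z = 128
After iteration 3: n = 2, z = 64
After iteration 4: n = 3, z = 32
After iteration 5: n = 4, z = 16
After iteration 6: n = 5, z = 8
After iteration 7: n = 6, z = 4
Loop ends.

Final answer: 4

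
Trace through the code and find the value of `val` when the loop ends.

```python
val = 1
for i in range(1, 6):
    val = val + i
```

Let's trace through this code step by step.

Initialize: val = 1
Entering loop: for i in range(1, 6):
After iteration 1: i = 1, val = 2
After iteration 2: i = 2, val = 4
After iteration 3: i = 3, val = 7
After iteration 4: i = 4, val = 11
After iteration 5: i = 5, val = 16
Loop ends.

Final answer: 16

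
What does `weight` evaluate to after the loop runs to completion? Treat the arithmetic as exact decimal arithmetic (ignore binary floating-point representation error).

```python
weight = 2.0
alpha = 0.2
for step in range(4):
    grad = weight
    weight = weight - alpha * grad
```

Let's trace through this code step by step.

Initialize: weight = 2.0
Initialize: alpha = 0.2
Entering loop: for step in range(4):
After iteration 1: step = 0, weight = 1.6, grad = 2.0
After iteration 2: step = 1, weight = 1.28, grad = 1.6
After iteration 3: step = 2, weight = 1.024, grad = 1.28
After iteration 4: step = 3, weight = 0.8192, grad = 1.024
Loop ends.

Final answer: 0.8192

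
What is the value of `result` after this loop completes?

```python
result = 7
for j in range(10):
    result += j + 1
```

Let's trace through this code step by step.

Initialize: result = 7
Entering loop: for j in range(10):
After iteration 1: j = 0, result = 8
After iteration 2: j = 1, result = 10
After iteration 3: j = 2, result = 13
After iteration 4: j = 3, result = 17
After iteration 5: j = 4, result = 22
After iteration 6: j = 5, result = 28
After iteration 7: j = 6, result = 35
After iteration 8: j = 7, result = 43
After iteration 9: j = 8, result = 52
After iteration 10: j = 9, result = 62
Loop ends.

Final answer: 62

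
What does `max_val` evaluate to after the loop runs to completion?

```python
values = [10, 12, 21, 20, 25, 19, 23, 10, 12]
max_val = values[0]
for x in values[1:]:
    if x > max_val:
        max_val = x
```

Let's trace through this code step by step.

Initialize: values = [10, 12, 21, 20, 25, 19, 23, 10, 12]
Initialize: max_val = 10
Entering loop: for x in values[1:]:
After iteration 1: x = 12, max_val = 12
After iteration 2: x = 21, max_val = 21
After iteration 3: x = 20, max_val = 21
After iteration 4: x = 25, max_val = 25
After iteration 5: x = 19, max_val = 25
After iteration 6: x = 23, max_val = 25
After iteration 7: x = 10, max_val = 25
After iteration 8: x = 12, max_val = 25
Loop ends.

Final answer: 25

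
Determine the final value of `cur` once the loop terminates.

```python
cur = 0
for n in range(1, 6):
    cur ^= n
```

Let's trace through this code step by step.

Initialize: cur = 0
Entering loop: for n in range(1, 6):
After iteration 1: n = 1, cur = 1
After iteration 2: n = 2, cur = 3
After iteration 3: n = 3, cur = 0
After iteration 4: n = 4, cur = 4
After iteration 5: n = 5, cur = 1
Loop ends.

Final answer: 1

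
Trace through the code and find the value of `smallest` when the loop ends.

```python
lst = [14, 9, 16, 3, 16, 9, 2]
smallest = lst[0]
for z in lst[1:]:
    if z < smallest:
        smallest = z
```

Let's trace through this code step by step.

Initialize: lst = [14, 9, 16, 3, 16, 9, 2]
Initialize: smallest = 14
Entering loop: for z in lst[1:]:
After iteration 1: z = 9, smallest = 9
After iteration 2: z = 16, smallest = 9
After iteration 3: z = 3, smallest = 3
After iteration 4: z = 16, smallest = 3
After iteration 5: z = 9, smallest = 3
After iteration 6: z = 2, smallest = 2
Loop ends.

Final answer: 2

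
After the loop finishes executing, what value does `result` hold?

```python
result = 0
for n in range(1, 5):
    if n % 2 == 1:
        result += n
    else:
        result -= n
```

Let's trace through this code step by step.

Initialize: result = 0
Entering loop: for n in range(1, 5):
After iteration 1: n = 1, result = 1
After iteration 2: n = 2, result = -1
After iteration 3: n = 3, result = 2
After iteration 4: n = 4, result = -2
Loop ends.

Final answer: -2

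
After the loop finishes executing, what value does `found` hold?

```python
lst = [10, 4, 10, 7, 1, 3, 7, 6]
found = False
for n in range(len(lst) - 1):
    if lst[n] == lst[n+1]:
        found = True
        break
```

Let's trace through this code step by step.

Initialize: lst = [10, 4, 10, 7, 1, 3, 7, 6]
Initialize: found = False
Entering loop: for n in range(len(lst) - 1):
After iteration 1: n = 0, found = False
After iteration 2: n = 1, found = False
After iteration 3: n = 2, found = False
After iteration 4: n = 3, found = False
After iteration 5: n = 4, found = False
After iteration 6: n = 5, found = False
After iteration 7: n = 6, found = False
Loop ends.

Final answer: False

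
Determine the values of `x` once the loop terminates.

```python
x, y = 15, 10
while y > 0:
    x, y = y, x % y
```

Let's trace through this code step by step.

Initialize: x = 15
Initialize: y = 10
Entering loop: while y > 0:
After iteration 1: x = 10, y = 5
After iteration 2: x = 5, y = 0
Loop ends.

Final answer: 5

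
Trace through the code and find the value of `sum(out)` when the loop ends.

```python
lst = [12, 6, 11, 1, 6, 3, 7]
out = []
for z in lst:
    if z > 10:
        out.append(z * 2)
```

Let's trace through this code step by step.

Initialize: lst = [12, 6, 11, 1, 6, 3, 7]
Initialize: out = []
Entering loop: for z in lst:
After iteration 1: z = 12, out = [24]
After iteration 2: z = 6, out = [24]
After iteration 3: z = 11, out = [24, 22]
After iteration 4: z = 1, out = [24, 22]
After iteration 5: z = 6, out = [24, 22]
After iteration 6: z = 3, out = [24, 22]
After iteration 7: z = 7, out = [24, 22]
Loop ends.
sum(out) = 46

Final answer: 46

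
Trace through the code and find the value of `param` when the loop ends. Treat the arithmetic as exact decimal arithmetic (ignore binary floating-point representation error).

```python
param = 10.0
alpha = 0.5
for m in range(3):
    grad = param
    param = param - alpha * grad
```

Let's trace through this code step by step.

Initialize: param = 10.0
Initialize: alpha = 0.5
Entering loop: for m in range(3):
After iteration 1: m = 0, param = 5.0, grad = 10.0
After iteration 2: m = 1, param = 2.5, grad = 5.0
After iteration 3: m = 2, param = 1.25, grad = 2.5
Loop ends.

Final answer: 1.25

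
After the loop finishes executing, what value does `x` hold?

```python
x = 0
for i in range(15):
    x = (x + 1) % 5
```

Let's trace through this code step by step.

Initialize: x = 0
Entering loop: for i in range(15):
After iteration 1: i = 0, x = 1
After iteration 2: i = 1, x = 2
After iteration 3: i = 2, x = 3
After iteration 4: i = 3, x = 4
After iteration 5: i = 4, x = 0
After iteration 6: i = 5, x = 1
After iteration 7: i = 6, x = 2
After iteration 8: i = 7, x = 3
After iteration 9: i = 8, x = 4
After iteration 10: i = 9, x = 0
After iteration 11: i = 10, x = 1
After iteration 12: i = 11, x = 2
After iteration 13: i = 12, x = 3
After iteration 14: i = 13, x = 4
After iteration 15: i = 14, x = 0
Loop ends.

Final answer: 0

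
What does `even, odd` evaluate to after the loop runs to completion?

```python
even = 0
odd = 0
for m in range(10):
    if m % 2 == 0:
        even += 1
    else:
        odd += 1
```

Let's trace through this code step by step.

Initialize: even = 0
Initialize: odd = 0
Entering loop: for m in range(10):
After iteration 1: m = 0, even = 1, odd = 0
After iteration 2: m = 1, even = 1, odd = 1
After iteration 3: m = 2, even = 2, odd = 1
After iteration 4: m = 3, even = 2, odd = 2
After iteration 5: m = 4, even = 3, odd = 2
After iteration 6: m = 5, even = 3, odd = 3
After iteration 7: m = 6, even = 4, odd = 3
After iteration 8: m = 7, even = 4, odd = 4
After iteration 9: m = 8, even = 5, odd = 4
After iteration 10: m = 9, even = 5, odd = 5
Loop ends.

Final answer: 5, 5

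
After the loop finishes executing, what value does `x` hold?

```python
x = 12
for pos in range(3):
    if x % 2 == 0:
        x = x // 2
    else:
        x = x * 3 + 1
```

Let's trace through this code step by step.

Initialize: x = 12
Entering loop: for pos in range(3):
After iteration 1: pos = 0, x = 6
After iteration 2: pos = 1, x = 3
After iteration 3: pos = 2, x = 10
Loop ends.

Final answer: 10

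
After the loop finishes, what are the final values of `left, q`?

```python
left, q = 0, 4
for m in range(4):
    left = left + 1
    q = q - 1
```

Let's trace through this code step by step.

Initialize: left = 0
Initialize: q = 4
Entering loop: for m in range(4):
After iteration 1: m = 0, left = 1, q = 3
After iteration 2: m = 1, left = 2, q = 2
After iteration 3: m = 2, left = 3, q = 1
After iteration 4: m = 3, left = 4, q = 0
Loop ends.

Final answer: 4, 0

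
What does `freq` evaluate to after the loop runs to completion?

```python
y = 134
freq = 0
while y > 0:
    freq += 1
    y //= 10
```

Let's trace through this code step by step.

Initialize: y = 134
Initialize: freq = 0
Entering loop: while y > 0:
After iteration 1: y = 13, freq = 1
After iteration 2: y = 1, freq = 2
After iteration 3: y = 0, freq = 3
Loop ends.

Final answer: 3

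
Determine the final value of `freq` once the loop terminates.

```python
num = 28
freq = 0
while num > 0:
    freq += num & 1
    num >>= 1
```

Let's trace through this code step by step.

Initialize: num = 28
Initialize: freq = 0
Entering loop: while num > 0:
After iteration 1: num = 14, freq = 0
After iteration 2: num = 7, freq = 0
After iteration 3: num = 3, freq = 1
After iteration 4: num = 1, freq = 2
After iteration 5: num = 0, freq = 3
Loop ends.

Final answer: 3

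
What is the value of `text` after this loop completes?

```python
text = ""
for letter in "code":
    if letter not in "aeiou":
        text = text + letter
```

Let's trace through this code step by step.

Initialize: text = ''
Entering loop: for letter in "code":
After iteration 1: letter = 'c', text = 'c'
After iteration 2: letter = 'o', text = 'c'
After iteration 3: letter = 'd', text = 'cd'
After iteration 4: letter = 'e', text = 'cd'
Loop ends.

Final answer: 'cd'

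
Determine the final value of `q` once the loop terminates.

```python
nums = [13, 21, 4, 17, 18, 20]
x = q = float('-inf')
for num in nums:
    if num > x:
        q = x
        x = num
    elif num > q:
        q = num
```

Let's trace through this code step by step.

Initialize: nums = [13, 21, 4, 17, 18, 20]
Initialize: x = -inf
Initialize: q = -inf
Entering loop: for num in nums:
After iteration 1: num = 13, x = 13, q = -inf
After iteration 2: num = 21, x = 21, q = 13
After iteration 3: num = 4, x = 21, q = 13
After iteration 4: num = 17, x = 21, q = 17
After iteration 5: num = 18, x = 21, q = 18
After iteration 6: num = 20, x = 21, q = 20
Loop ends.

Final answer: 20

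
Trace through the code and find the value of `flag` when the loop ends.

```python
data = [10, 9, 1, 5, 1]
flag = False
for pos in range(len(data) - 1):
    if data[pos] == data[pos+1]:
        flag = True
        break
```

Let's trace through this code step by step.

Initialize: data = [10, 9, 1, 5, 1]
Initialize: flag = False
Entering loop: for pos in range(len(data) - 1):
After iteration 1: pos = 0, flag = False
After iteration 2: pos = 1, flag = False
After iteration 3: pos = 2, flag = False
After iteration 4: pos = 3, flag = False
Loop ends.

Final answer: False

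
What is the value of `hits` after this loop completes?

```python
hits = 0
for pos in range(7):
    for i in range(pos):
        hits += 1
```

Let's trace through this code step by step.

Initialize: hits = 0
Entering loop: for pos in range(7):
After iteration 1: pos = 0, hits = 0
After iteration 2: pos = 1, hits = 1, i = 0
After iteration 3: pos = 2, hits = 3, i = 1
After iteration 4: pos = 3, hits = 6, i = 2
After iteration 5: pos = 4, hits = 10, i = 3
After iteration 6: pos = 5, hits = 15, i = 4
After iteration 7: pos = 6, hits = 21, i = 5
Loop ends.

Final answer: 21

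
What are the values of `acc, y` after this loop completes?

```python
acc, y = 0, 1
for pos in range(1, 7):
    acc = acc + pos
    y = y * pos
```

Let's trace through this code step by step.

Initialize: acc = 0
Initialize: y = 1
Entering loop: for pos in range(1, 7):
After iteration 1: pos = 1, acc = 1, y = 1
After iteration 2: pos = 2, acc = 3, y = 2
After iteration 3: pos = 3, acc = 6, y = 6
After iteration 4: pos = 4, acc = 10, y = 24
After iteration 5: pos = 5, acc = 15, y = 120
After iteration 6: pos = 6, acc = 21, y = 720
Loop ends.

Final answer: 21, 720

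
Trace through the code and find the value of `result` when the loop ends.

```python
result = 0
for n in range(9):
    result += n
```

Let's trace through this code step by step.

Initialize: result = 0
Entering loop: for n in range(9):
After iteration 1: n = 0, result = 0
After iteration 2: n = 1, result = 1
After iteration 3: n = 2, result = 3
After iteration 4: n = 3, result = 6
After iteration 5: n = 4, result = 10
After iteration 6: n = 5, result = 15
After iteration 7: n = 6, result = 21
After iteration 8: n = 7, result = 28
After iteration 9: n = 8, result = 36
Loop ends.

Final answer: 36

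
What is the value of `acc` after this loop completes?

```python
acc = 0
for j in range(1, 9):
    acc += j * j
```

Let's trace through this code step by step.

Initialize: acc = 0
Entering loop: for j in range(1, 9):
After iteration 1: j = 1, acc = 1
After iteration 2: j = 2, acc = 5
After iteration 3: j = 3, acc = 14
After iteration 4: j = 4, acc = 30
After iteration 5: j = 5, acc = 55
After iteration 6: j = 6, acc = 91
After iteration 7: j = 7, acc = 140
After iteration 8: j = 8, acc = 204
Loop ends.

Final answer: 204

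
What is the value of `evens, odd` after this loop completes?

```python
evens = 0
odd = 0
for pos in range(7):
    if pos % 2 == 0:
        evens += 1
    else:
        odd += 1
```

Let's trace through this code step by step.

Initialize: evens = 0
Initialize: odd = 0
Entering loop: for pos in range(7):
After iteration 1: pos = 0, evens = 1, odd = 0
After iteration 2: pos = 1, evens = 1, odd = 1
After iteration 3: pos = 2, evens = 2, odd = 1
After iteration 4: pos = 3, evens = 2, odd = 2
After iteration 5: pos = 4, evens = 3, odd = 2
After iteration 6: pos = 5, evens = 3, odd = 3
After iteration 7: pos = 6, evens = 4, odd = 3
Loop ends.

Final answer: 4, 3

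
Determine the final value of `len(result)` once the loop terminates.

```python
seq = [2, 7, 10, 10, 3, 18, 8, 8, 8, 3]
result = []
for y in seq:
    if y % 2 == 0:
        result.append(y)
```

Let's trace through this code step by step.

Initialize: seq = [2, 7, 10, 10, 3, 18, 8, 8, 8, 3]
Initialize: result = []
Entering loop: for y in seq:
After iteration 1: y = 2, result = [2]
After iteration 2: y = 7, result = [2]
After iteration 3: y = 10, result = [2, 10]
After iteration 4: y = 10, result = [2, 10, 10]
After iteration 5: y = 3, result = [2, 10, 10]
After iteration 6: y = 18, result = [2, 10, 10, 18]
After iteration 7: y = 8, result = [2, 10, 10, 18, 8]
After iteration 8: y = 8, result = [2, 10, 10, 18, 8, 8]
After iteration 9: y = 8, result = [2, 10, 10, 18, 8, 8, 8]
After iteration 10: y = 3, result = [2, 10, 10, 18, 8, 8, 8]
Loop ends.
len(result) = 7

Final answer: 7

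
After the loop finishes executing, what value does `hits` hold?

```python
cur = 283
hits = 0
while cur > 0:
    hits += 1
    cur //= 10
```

Let's trace through this code step by step.

Initialize: cur = 283
Initialize: hits = 0
Entering loop: while cur > 0:
After iteration 1: cur = 28, hits = 1
After iteration 2: cur = 2, hits = 2
After iteration 3: cur = 0, hits = 3
Loop ends.

Final answer: 3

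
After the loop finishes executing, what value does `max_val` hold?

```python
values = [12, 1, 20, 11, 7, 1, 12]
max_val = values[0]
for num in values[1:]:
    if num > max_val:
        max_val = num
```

Let's trace through this code step by step.

Initialize: values = [12, 1, 20, 11, 7, 1, 12]
Initialize: max_val = 12
Entering loop: for num in values[1:]:
After iteration 1: num = 1, max_val = 12
After iteration 2: num = 20, max_val = 20
After iteration 3: num = 11, max_val = 20
After iteration 4: num = 7, max_val = 20
After iteration 5: num = 1, max_val = 20
After iteration 6: num = 12, max_val = 20
Loop ends.

Final answer: 20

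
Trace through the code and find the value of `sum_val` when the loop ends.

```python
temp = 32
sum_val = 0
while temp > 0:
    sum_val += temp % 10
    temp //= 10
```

Let's trace through this code step by step.

Initialize: temp = 32
Initialize: sum_val = 0
Entering loop: while temp > 0:
After iteration 1: temp = 3, sum_val = 2
After iteration 2: temp = 0, sum_val = 5
Loop ends.

Final answer: 5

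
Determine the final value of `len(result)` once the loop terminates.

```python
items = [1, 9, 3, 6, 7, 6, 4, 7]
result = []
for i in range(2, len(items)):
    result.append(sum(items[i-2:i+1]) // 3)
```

Let's trace through this code step by step.

Initialize: items = [1, 9, 3, 6, 7, 6, 4, 7]
Initialize: result = []
Entering loop: for i in range(2, len(items)):
After iteration 1: i = 2, result = [4]
After iteration 2: i = 3, result = [4, 6]
After iteration 3: i = 4, result = [4, 6, 5]
After iteration 4: i = 5, result = [4, 6, 5, 6]
After iteration 5: i = 6, result = [4, 6, 5, 6, 5]
After iteration 6: i = 7, result = [4, 6, 5, 6, 5, 5]
Loop ends.
len(result) = 6

Final answer: 6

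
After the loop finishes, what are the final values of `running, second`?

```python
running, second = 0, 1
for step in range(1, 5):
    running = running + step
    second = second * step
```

Let's trace through this code step by step.

Initialize: running = 0
Initialize: second = 1
Entering loop: for step in range(1, 5):
After iteration 1: step = 1, running = 1, second = 1
After iteration 2: step = 2, running = 3, second = 2
After iteration 3: step = 3, running = 6, second = 6
After iteration 4: step = 4, running = 10, second = 24
Loop ends.

Final answer: 10, 24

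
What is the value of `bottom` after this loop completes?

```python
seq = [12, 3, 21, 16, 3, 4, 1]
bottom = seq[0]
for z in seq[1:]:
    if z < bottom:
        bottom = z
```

Let's trace through this code step by step.

Initialize: seq = [12, 3, 21, 16, 3, 4, 1]
Initialize: bottom = 12
Entering loop: for z in seq[1:]:
After iteration 1: z = 3, bottom = 3
After iteration 2: z = 21, bottom = 3
After iteration 3: z = 16, bottom = 3
After iteration 4: z = 3, bottom = 3
After iteration 5: z = 4, bottom = 3
After iteration 6: z = 1, bottom = 1
Loop ends.

Final answer: 1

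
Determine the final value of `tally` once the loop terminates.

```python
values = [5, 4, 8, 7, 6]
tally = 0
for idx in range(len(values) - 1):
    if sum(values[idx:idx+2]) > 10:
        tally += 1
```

Let's trace through this code step by step.

Initialize: values = [5, 4, 8, 7, 6]
Initialize: tally = 0
Entering loop: for idx in range(len(values) - 1):
After iteration 1: idx = 0, tally = 0
After iteration 2: idx = 1, tally = 1
After iteration 3: idx = 2, tally = 2
After iteration 4: idx = 3, tally = 3
Loop ends.

Final answer: 3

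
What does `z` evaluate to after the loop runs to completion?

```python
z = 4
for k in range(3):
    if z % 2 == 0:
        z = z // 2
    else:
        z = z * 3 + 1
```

Let's trace through this code step by step.

Initialize: z = 4
Entering loop: for k in range(3):
After iteration 1: k = 0, z = 2
After iteration 2: k = 1, z = 1
After iteration 3: k = 2, z = 4
Loop ends.

Final answer: 4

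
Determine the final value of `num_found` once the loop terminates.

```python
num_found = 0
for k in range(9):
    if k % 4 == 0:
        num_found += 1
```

Let's trace through this code step by step.

Initialize: num_found = 0
Entering loop: for k in range(9):
After iteration 1: k = 0, num_found = 1
After iteration 2: k = 1, num_found = 1
After iteration 3: k = 2, num_found = 1
After iteration 4: k = 3, num_found = 1
After iteration 5: k = 4, num_found = 2
After iteration 6: k = 5, num_found = 2
After iteration 7: k = 6, num_found = 2
After iteration 8: k = 7, num_found = 2
After iteration 9: k = 8, num_found = 3
Loop ends.

Final answer: 3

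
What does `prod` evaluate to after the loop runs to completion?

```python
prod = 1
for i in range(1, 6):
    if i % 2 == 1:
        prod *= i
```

Let's trace through this code step by step.

Initialize: prod = 1
Entering loop: for i in range(1, 6):
After iteration 1: i = 1, prod = 1
After iteration 2: i = 2, prod = 1
After iteration 3: i = 3, prod = 3
After iteration 4: i = 4, prod = 3
After iteration 5: i = 5, prod = 15
Loop ends.

Final answer: 15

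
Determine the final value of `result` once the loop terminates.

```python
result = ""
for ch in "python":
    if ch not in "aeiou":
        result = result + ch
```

Let's trace through this code step by step.

Initialize: result = ''
Entering loop: for ch in "python":
After iteration 1: ch = 'p', result = 'p'
After iteration 2: ch = 'y', result = 'py'
After iteration 3: ch = 't', result = 'pyt'
After iteration 4: ch = 'h', result = 'pyth'
After iteration 5: ch = 'o', result = 'pyth'
After iteration 6: ch = 'n', result = 'pythn'
Loop ends.

Final answer: 'pythn'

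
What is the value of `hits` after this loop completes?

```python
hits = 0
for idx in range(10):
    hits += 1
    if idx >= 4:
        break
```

Let's trace through this code step by step.

Initialize: hits = 0
Entering loop: for idx in range(10):
After iteration 1: idx = 0, hits = 1
After iteration 2: idx = 1, hits = 2
After iteration 3: idx = 2, hits = 3
After iteration 4: idx = 3, hits = 4
After iteration 5: idx = 4, hits = 5
Loop ends.

Final answer: 5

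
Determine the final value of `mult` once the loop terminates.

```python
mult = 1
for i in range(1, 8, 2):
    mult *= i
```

Let's trace through this code step by step.

Initialize: mult = 1
Entering loop: for i in range(1, 8, 2):
After iteration 1: i = 1, mult = 1
After iteration 2: i = 3, mult = 3
After iteration 3: i = 5, mult = 15
After iteration 4: i = 7, mult = 105
Loop ends.

Final answer: 105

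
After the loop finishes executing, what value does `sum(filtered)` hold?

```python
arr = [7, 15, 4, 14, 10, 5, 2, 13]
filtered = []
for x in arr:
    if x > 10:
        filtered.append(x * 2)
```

Let's trace through this code step by step.

Initialize: arr = [7, 15, 4, 14, 10, 5, 2, 13]
Initialize: filtered = []
Entering loop: for x in arr:
After iteration 1: x = 7, filtered = []
After iteration 2: x = 15, filtered = [30]
After iteration 3: x = 4, filtered = [30]
After iteration 4: x = 14, filtered = [30, 28]
After iteration 5: x = 10, filtered = [30, 28]
After iteration 6: x = 5, filtered = [30, 28]
After iteration 7: x = 2, filtered = [30, 28]
After iteration 8: x = 13, filtered = [30, 28, 26]
Loop ends.
sum(filtered) = 84

Final answer: 84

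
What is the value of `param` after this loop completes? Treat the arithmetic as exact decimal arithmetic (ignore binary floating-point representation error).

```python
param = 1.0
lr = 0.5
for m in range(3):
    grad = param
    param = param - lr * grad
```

Let's trace through this code step by step.

Initialize: param = 1.0
Initialize: lr = 0.5
Entering loop: for m in range(3):
After iteration 1: m = 0, param = 0.5, grad = 1.0
After iteration 2: m = 1, param = 0.25, grad = 0.5
After iteration 3: m = 2, param = 0.125, grad = 0.25
Loop ends.

Final answer: 0.125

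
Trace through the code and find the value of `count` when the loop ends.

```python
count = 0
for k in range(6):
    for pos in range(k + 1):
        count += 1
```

Let's trace through this code step by step.

Initialize: count = 0
Entering loop: for k in range(6):
After iteration 1: k = 0, count = 1, pos = 0
After iteration 2: k = 1, count = 3, pos = 1
After iteration 3: k = 2, count = 6, pos = 2
After iteration 4: k = 3, count = 10, pos = 3
After iteration 5: k = 4, count = 15, pos = 4
After iteration 6: k = 5, count = 21, pos = 5
Loop ends.

Final answer: 21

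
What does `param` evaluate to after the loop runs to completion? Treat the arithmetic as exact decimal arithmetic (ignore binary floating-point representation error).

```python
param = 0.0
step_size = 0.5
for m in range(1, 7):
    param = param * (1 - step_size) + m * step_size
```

Let's trace through this code step by step.

Initialize: param = 0.0
Initialize: step_size = 0.5
Entering loop: for m in range(1, 7):
After iteration 1: m = 1, param = 0.5
After iteration 2: m = 2, param = 1.25
After iteration 3: m = 3, param = 2.125
After iteration 4: m = 4, param = 3.0625
After iteration 5: m = 5, param = 4.03125
After iteration 6: m = 6, param = 5.015625
Loop ends.

Final answer: 5.015625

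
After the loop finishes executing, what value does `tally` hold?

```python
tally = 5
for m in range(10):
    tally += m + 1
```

Let's trace through this code step by step.

Initialize: tally = 5
Entering loop: for m in range(10):
After iteration 1: m = 0, tally = 6
After iteration 2: m = 1, tally = 8
After iteration 3: m = 2, tally = 11
After iteration 4: m = 3, tally = 15
After iteration 5: m = 4, tally = 20
After iteration 6: m = 5, tally = 26
After iteration 7: m = 6, tally = 33
After iteration 8: m = 7, tally = 41
After iteration 9: m = 8, tally = 50
After iteration 10: m = 9, tally = 60
Loop ends.

Final answer: 60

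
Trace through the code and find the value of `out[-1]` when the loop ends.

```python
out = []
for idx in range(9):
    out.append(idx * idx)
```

Let's trace through this code step by step.

Initialize: out = []
Entering loop: for idx in range(9):
After iteration 1: idx = 0, out = [0]
After iteration 2: idx = 1, out = [0, 1]
After iteration 3: idx = 2, out = [0, 1, 4]
After iteration 4: idx = 3, out = [0, 1, 4, 9]
After iteration 5: idx = 4, out = [0, 1, 4, 9, 16]
After iteration 6: idx = 5, out = [0, 1, 4, 9, 16, 25]
After iteration 7: idx = 6, out = [0, 1, 4, 9, 16, 25, 36]
After iteration 8: idx = 7, out = [0, 1, 4, 9, 16, 25, 36, 49]
After iteration 9: idx = 8, out = [0, 1, 4, 9, 16, 25, 36, 49, 64]
Loop ends.
out[-1] = 64

Final answer: 64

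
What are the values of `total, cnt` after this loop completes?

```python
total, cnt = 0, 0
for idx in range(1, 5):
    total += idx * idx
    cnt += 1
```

Let's trace through this code step by step.

Initialize: total = 0
Initialize: cnt = 0
Entering loop: for idx in range(1, 5):
After iteration 1: idx = 1, total = 1, cnt = 1
After iteration 2: idx = 2, total = 5, cnt = 2
After iteration 3: idx = 3, total = 14, cnt = 3
After iteration 4: idx = 4, total = 30, cnt = 4
Loop ends.

Final answer: 30, 4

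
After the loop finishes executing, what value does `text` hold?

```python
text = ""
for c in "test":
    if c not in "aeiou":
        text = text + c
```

Let's trace through this code step by step.

Initialize: text = ''
Entering loop: for c in "test":
After iteration 1: c = 't', text = 't'
After iteration 2: c = 'e', text = 't'
After iteration 3: c = 's', text = 'ts'
After iteration 4: c = 't', text = 'tst'
Loop ends.

Final answer: 'tst'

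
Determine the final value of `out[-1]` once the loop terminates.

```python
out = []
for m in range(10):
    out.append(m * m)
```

Let's trace through this code step by step.

Initialize: out = []
Entering loop: for m in range(10):
After iteration 1: m = 0, out = [0]
After iteration 2: m = 1, out = [0, 1]
After iteration 3: m = 2, out = [0, 1, 4]
After iteration 4: m = 3, out = [0, 1, 4, 9]
After iteration 5: m = 4, out = [0, 1, 4, 9, 16]
After iteration 6: m = 5, out = [0, 1, 4, 9, 16, 25]
After iteration 7: m = 6, out = [0, 1, 4, 9, 16, 25, 36]
After iteration 8: m = 7, out = [0, 1, 4, 9, 16, 25, 36, 49]
After iteration 9: m = 8, out = [0, 1, 4, 9, 16, 25, 36, 49, 64]
After iteration 10: m = 9, out = [0, 1, 4, 9, 16, 25, 36, 49, 64, 81]
Loop ends.
out[-1] = 81

Final answer: 81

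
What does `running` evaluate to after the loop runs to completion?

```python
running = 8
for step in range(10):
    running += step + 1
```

Let's trace through this code step by step.

Initialize: running = 8
Entering loop: for step in range(10):
After iteration 1: step = 0, running = 9
After iteration 2: step = 1, running = 11
After iteration 3: step = 2, running = 14
After iteration 4: step = 3, running = 18
After iteration 5: step = 4, running = 23
After iteration 6: step = 5, running = 29
After iteration 7: step = 6, running = 36
After iteration 8: step = 7, running = 44
After iteration 9: step = 8, running = 53
After iteration 10: step = 9, running = 63
Loop ends.

Final answer: 63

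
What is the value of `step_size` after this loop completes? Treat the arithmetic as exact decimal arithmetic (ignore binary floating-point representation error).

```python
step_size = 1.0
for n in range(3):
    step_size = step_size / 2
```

Let's trace through this code step by step.

Initialize: step_size = 1.0
Entering loop: for n in range(3):
After iteration 1: n = 0, step_size = 0.5
After iteration 2: n = 1, step_size = 0.25
After iteration 3: n = 2, step_size = 0.125
Loop ends.

Final answer: 0.125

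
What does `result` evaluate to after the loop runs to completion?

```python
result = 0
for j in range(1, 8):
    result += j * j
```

Let's trace through this code step by step.

Initialize: result = 0
Entering loop: for j in range(1, 8):
After iteration 1: j = 1, result = 1
After iteration 2: j = 2, result = 5
After iteration 3: j = 3, result = 14
After iteration 4: j = 4, result = 30
After iteration 5: j = 5, result = 55
After iteration 6: j = 6, result = 91
After iteration 7: j = 7, result = 140
Loop ends.

Final answer: 140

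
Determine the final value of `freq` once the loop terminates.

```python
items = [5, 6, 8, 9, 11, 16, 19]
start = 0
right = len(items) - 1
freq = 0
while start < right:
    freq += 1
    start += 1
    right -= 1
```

Let's trace through this code step by step.

Initialize: items = [5, 6, 8, 9, 11, 16, 19]
Initialize: start = 0
Initialize: right = 6
Initialize: freq = 0
Entering loop: while start < right:
After iteration 1: start = 1, right = 5, freq = 1
After iteration 2: start = 2, right = 4, freq = 2
After iteration 3: start = 3, right = 3, freq = 3
Loop ends.

Final answer: 3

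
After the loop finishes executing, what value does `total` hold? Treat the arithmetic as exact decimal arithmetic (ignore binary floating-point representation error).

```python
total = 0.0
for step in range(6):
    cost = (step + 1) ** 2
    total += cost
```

Let's trace through this code step by step.

Initialize: total = 0.0
Entering loop: for step in range(6):
After iteration 1: step = 0, total = 1.0, cost = 1
After iteration 2: step = 1, total = 5.0, cost = 4
After iteration 3: step = 2, total = 14.0, cost = 9
After iteration 4: step = 3, total = 30.0, cost = 16
After iteration 5: step = 4, total = 55.0, cost = 25
After iteration 6: step = 5, total = 91.0, cost = 36
Loop ends.

Final answer: 91.0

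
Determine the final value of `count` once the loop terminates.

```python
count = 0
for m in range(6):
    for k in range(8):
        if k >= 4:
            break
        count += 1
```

Let's trace through this code step by step.

Initialize: count = 0
Entering loop: for m in range(6):
After iteration 1: m = 0, count = 4
After iteration 2: m = 1, count = 8
After iteration 3: m = 2, count = 12
After iteration 4: m = 3, count = 16
After iteration 5: m = 4, count = 20
After iteration 6: m = 5, count = 24
Loop ends.

Final answer: 24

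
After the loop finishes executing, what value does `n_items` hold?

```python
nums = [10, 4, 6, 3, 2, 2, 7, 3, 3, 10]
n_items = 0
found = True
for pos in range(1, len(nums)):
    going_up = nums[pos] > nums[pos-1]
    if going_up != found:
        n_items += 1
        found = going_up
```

Let's trace through this code step by step.

Initialize: nums = [10, 4, 6, 3, 2, 2, 7, 3, 3, 10]
Initialize: n_items = 0
Initialize: found = True
Entering loop: for pos in range(1, len(nums)):
After iteration 1: pos = 1, n_items = 1, found = False, going_up = False
After iteration 2: pos = 2, n_items = 2, found = True, going_up = True
After iteration 3: pos = 3, n_items = 3, found = False, going_up = False
After iteration 4: pos = 4, n_items = 3, found = False, going_up = False
After iteration 5: pos = 5, n_items = 3, found = False, going_up = False
After iteration 6: pos = 6, n_items = 4, found = True, going_up = True
After iteration 7: pos = 7, n_items = 5, found = False, going_up = False
After iteration 8: pos = 8, n_items = 5, found = False, going_up = False
After iteration 9: pos = 9, n_items = 6, found = True, going_up = True
Loop ends.

Final answer: 6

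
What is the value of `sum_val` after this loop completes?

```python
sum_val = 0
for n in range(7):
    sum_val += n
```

Let's trace through this code step by step.

Initialize: sum_val = 0
Entering loop: for n in range(7):
After iteration 1: n = 0, sum_val = 0
After iteration 2: n = 1, sum_val = 1
After iteration 3: n = 2, sum_val = 3
After iteration 4: n = 3, sum_val = 6
After iteration 5: n = 4, sum_val = 10
After iteration 6: n = 5, sum_val = 15
After iteration 7: n = 6, sum_val = 21
Loop ends.

Final answer: 21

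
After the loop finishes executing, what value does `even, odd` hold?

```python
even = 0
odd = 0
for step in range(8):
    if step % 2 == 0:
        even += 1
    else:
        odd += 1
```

Let's trace through this code step by step.

Initialize: even = 0
Initialize: odd = 0
Entering loop: for step in range(8):
After iteration 1: step = 0, even = 1, odd = 0
After iteration 2: step = 1, even = 1, odd = 1
After iteration 3: step = 2, even = 2, odd = 1
After iteration 4: step = 3, even = 2, odd = 2
After iteration 5: step = 4, even = 3, odd = 2
After iteration 6: step = 5, even = 3, odd = 3
After iteration 7: step = 6, even = 4, odd = 3
After iteration 8: step = 7, even = 4, odd = 4
Loop ends.

Final answer: 4, 4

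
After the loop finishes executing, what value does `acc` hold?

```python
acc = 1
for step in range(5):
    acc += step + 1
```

Let's trace through this code step by step.

Initialize: acc = 1
Entering loop: for step in range(5):
After iteration 1: step = 0, acc = 2
After iteration 2: step = 1, acc = 4
After iteration 3: step = 2, acc = 7
After iteration 4: step = 3, acc = 11
After iteration 5: step = 4, acc = 16
Loop ends.

Final answer: 16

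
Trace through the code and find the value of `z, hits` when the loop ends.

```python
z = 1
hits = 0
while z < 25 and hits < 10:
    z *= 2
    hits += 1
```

Let's trace through this code step by step.

Initialize: z = 1
Initialize: hits = 0
Entering loop: while z < 25 and hits < 10:
After iteration 1: z = 2, hits = 1
After iteration 2: z = 4, hits = 2
After iteration 3: z = 8, hits = 3
After iteration 4: z = 16, hits = 4
After iteration 5: z = 32, hits = 5
Loop ends.

Final answer: 32, 5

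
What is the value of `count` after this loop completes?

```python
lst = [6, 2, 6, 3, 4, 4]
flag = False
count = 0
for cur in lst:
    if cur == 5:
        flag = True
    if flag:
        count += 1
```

Let's trace through this code step by step.

Initialize: lst = [6, 2, 6, 3, 4, 4]
Initialize: flag = False
Initialize: count = 0
Entering loop: for cur in lst:
After iteration 1: cur = 6, count = 0
After iteration 2: cur = 2, count = 0
After iteration 3: cur = 6, count = 0
After iteration 4: cur = 3, count = 0
After iteration 5: cur = 4, count = 0
After iteration 6: cur = 4, count = 0
Loop ends.

Final answer: 0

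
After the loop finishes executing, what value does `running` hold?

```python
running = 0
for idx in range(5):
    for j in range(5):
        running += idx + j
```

Let's trace through this code step by step.

Initialize: running = 0
Entering loop: for idx in range(5):
After iteration 1: idx = 0, running = 10
After iteration 2: idx = 1, running = 25
After iteration 3: idx = 2, running = 45
After iteration 4: idx = 3, running = 70
After iteration 5: idx = 4, running = 100
Loop ends.

Final answer: 100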